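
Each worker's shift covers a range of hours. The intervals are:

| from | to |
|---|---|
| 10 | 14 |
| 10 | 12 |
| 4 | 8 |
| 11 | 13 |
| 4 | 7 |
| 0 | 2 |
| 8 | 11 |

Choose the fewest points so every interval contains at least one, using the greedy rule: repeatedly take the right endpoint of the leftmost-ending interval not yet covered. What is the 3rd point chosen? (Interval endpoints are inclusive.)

Sort by right endpoint; whenever an interval is uncovered, place a point at its right end.
By right end: [0,2]  [4,7]  [4,8]  [8,11]  [10,12]  [11,13]  [10,14]
[0,2] uncovered → point at 2; [4,7] uncovered → point at 7; [8,11] uncovered → point at 11.
Points: 2, 7, 11 (3 total).

11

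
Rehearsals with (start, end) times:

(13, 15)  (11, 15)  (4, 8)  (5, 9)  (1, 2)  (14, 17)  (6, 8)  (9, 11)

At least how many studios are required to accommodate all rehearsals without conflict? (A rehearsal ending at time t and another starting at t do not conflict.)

3

starts: [1, 4, 5, 6, 9, 11, 13, 14]
ends:   [2, 8, 8, 9, 11, 15, 15, 17]
s1→1 e2→0 s4→1 s5→2 s6→3  — peak 3.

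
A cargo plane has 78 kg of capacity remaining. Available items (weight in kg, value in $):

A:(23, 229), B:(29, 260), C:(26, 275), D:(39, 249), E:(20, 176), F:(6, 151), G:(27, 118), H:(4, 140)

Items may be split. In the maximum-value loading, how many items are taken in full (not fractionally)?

4

Sort by value per unit weight and fill in that order.
Ratios (sorted): H 35.00, F 25.17, C 10.58, A 9.96, B 8.97, E 8.80, D 6.38, G 4.37
take H (4 @ 140); take F (6 @ 151); take C (26 @ 275); take A (23 @ 229); take 19/29 of B → 170.34. Capacity used 78/78.
4 item(s) taken whole; one partial (take 19/29 of B).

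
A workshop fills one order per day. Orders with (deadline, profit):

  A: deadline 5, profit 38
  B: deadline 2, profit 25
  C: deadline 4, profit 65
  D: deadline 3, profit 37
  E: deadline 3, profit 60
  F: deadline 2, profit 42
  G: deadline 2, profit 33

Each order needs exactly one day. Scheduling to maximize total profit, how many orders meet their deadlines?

Sort by profit descending; place each in the latest free slot ≤ its deadline.
Profit order: C=65 E=60 F=42 A=38 D=37 G=33 B=25
Assign: C→slot 4, E→slot 3, F→slot 2, A→slot 5, D→slot 1, G skipped, B skipped.
Slots: [1:D] [2:F] [3:E] [4:C] [5:A]
5 of 7 scheduled.

5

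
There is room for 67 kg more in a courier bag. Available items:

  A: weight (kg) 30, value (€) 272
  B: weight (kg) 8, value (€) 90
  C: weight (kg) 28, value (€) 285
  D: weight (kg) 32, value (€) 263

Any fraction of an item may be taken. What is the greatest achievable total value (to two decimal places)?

Order: B (90/8=11.25) > C (285/28=10.18) > A (272/30=9.07) > D (263/32=8.22)
Fill: take B (8 @ 90) → take C (28 @ 285) → take A (30 @ 272) → take 1/32 of D → 8.22; 67/67 used.
Total value = 655.22

655.22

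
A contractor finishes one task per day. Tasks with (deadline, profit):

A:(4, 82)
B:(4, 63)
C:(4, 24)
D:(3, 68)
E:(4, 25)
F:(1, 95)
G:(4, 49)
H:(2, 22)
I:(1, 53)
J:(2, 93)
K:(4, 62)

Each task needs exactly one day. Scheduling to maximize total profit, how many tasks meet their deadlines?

Profit order: F=95 J=93 A=82 D=68 B=63 K=62 I=53 G=49 E=25 C=24 H=22
Assign: F→slot 1, J→slot 2, A→slot 4, D→slot 3, B skipped, K skipped, I skipped, G skipped, E skipped, C skipped, H skipped.
Slots: [1:F] [2:J] [3:D] [4:A]
4 of 11 scheduled.

4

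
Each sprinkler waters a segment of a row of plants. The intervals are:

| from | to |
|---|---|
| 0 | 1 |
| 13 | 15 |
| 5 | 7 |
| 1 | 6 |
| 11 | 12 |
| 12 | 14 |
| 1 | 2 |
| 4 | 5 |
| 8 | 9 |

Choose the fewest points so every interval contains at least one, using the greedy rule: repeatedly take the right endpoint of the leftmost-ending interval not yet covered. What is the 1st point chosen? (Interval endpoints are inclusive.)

Sort by right endpoint; whenever an interval is uncovered, place a point at its right end.
Sorted: [0,1] [1,2] [4,5] [1,6] [5,7] [8,9] [11,12] [12,14] [13,15]
{[0,1],[1,2]} hit by 1; {[4,5],[1,6],[5,7]} hit by 5; {[8,9]} hit by 9; {[11,12],[12,14]} hit by 12; {[13,15]} hit by 15.
Points: 1, 5, 9, 12, 15 (5 total).

1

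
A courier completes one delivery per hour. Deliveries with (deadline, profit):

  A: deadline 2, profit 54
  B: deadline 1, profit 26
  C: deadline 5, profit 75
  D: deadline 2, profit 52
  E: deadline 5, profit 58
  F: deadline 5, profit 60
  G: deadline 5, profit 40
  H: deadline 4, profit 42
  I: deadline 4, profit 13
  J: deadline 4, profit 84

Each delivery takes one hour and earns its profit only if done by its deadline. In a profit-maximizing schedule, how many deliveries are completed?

5

By profit: J(d4,84), C(d5,75), F(d5,60), E(d5,58), A(d2,54), D(d2,52), H(d4,42), G(d5,40), B(d1,26), I(d4,13)
J→slot 4; C→slot 5; F→slot 3; E→slot 2; A→slot 1; D skipped; H skipped; G skipped; B skipped; I skipped.
5 of 10 scheduled.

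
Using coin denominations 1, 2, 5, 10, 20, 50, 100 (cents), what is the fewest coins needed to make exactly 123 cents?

4

123 = 1×100 + 1×20 + 1×2 + 1×1
Total coins = 1 + 1 + 1 + 1 = 4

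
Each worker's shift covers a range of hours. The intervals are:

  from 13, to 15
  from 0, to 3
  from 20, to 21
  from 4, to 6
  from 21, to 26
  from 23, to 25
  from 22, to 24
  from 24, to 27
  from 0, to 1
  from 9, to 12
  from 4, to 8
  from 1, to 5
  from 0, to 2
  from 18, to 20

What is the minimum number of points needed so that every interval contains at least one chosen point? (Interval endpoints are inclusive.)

6

By right end: [0,1]  [0,2]  [0,3]  [1,5]  [4,6]  [4,8]  [9,12]  [13,15]  [18,20]  [20,21]  [22,24]  [23,25]  [21,26]  [24,27]
[0,1] uncovered → point at 1; [4,6] uncovered → point at 6; [9,12] uncovered → point at 12; [13,15] uncovered → point at 15; [18,20] uncovered → point at 20; [22,24] uncovered → point at 24.
Points: 1, 6, 12, 15, 20, 24 (6 total).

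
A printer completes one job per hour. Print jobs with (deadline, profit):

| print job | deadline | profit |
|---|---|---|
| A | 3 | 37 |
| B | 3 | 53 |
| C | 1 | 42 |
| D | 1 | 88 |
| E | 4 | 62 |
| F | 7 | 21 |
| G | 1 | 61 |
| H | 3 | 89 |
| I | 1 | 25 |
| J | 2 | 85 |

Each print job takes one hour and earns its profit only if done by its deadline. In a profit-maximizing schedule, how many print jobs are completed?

Take jobs in profit order; each goes to the latest open slot no later than its deadline.
By profit: H(d3,89), D(d1,88), J(d2,85), E(d4,62), G(d1,61), B(d3,53), C(d1,42), A(d3,37), I(d1,25), F(d7,21)
H→slot 3; D→slot 1; J→slot 2; E→slot 4; G skipped; B skipped; C skipped; A skipped; I skipped; F→slot 7.
5 of 10 scheduled.

5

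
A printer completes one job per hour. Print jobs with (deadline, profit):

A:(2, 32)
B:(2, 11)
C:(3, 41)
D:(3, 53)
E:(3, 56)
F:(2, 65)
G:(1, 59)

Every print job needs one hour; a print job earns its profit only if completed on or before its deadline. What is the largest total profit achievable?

180

Take jobs in profit order; each goes to the latest open slot no later than its deadline.
By profit: F(d2,65), G(d1,59), E(d3,56), D(d3,53), C(d3,41), A(d2,32), B(d2,11)
F→slot 2; G→slot 1; E→slot 3; D skipped; C skipped; A skipped; B skipped.
Profit = 59 + 65 + 56 = 180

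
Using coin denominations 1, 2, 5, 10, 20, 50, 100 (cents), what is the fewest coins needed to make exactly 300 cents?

Use the largest denomination that fits, subtract, and repeat.
300 − 3×100→0
Total coins = 3 = 3

3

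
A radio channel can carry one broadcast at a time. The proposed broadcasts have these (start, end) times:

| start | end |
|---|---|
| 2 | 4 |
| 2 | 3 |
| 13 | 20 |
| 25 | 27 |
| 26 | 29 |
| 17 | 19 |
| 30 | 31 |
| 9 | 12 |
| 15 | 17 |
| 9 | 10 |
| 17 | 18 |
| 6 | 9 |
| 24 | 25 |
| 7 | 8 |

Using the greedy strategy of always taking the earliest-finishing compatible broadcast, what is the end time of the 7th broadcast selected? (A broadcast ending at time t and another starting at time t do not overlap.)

27

Order by finish time; keep every interval that doesn't clash with the previous kept one.
By end time: (2,3), (2,4), (7,8), (6,9), (9,10), (9,12), (15,17), (17,18), (17,19), (13,20), (24,25), (25,27), (26,29), (30,31).
Pick (2,3); next start ≥ 3 → (7,8); next start ≥ 8 → (9,10); next start ≥ 10 → (15,17); next start ≥ 17 → (17,18); next start ≥ 18 → (24,25); next start ≥ 25 → (25,27); next start ≥ 27 → (30,31).
Selected: (2,3) (7,8) (9,10) (15,17) (17,18) (24,25) (25,27) (30,31)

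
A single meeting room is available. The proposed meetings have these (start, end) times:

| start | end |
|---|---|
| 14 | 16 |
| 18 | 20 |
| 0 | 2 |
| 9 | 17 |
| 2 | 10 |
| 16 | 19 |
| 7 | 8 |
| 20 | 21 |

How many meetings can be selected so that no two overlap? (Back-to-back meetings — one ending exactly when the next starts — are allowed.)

5

Sort by end time and greedily take each interval whose start is ≥ the last chosen end.
Sorted by end: (0,2)  (7,8)  (2,10)  (14,16)  (9,17)  (16,19)  (18,20)  (20,21)
take (0,2); take (7,8); skip (2,10); take (14,16); skip (9,17); take (16,19); skip (18,20); take (20,21).
Selected 5 meetings.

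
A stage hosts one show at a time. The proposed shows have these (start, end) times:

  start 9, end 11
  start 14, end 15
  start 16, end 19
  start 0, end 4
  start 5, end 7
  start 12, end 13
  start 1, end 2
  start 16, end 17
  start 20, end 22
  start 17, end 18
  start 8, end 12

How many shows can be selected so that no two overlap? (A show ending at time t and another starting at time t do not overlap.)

8

Sorted by end: (1,2)  (0,4)  (5,7)  (9,11)  (8,12)  (12,13)  (14,15)  (16,17)  (17,18)  (16,19)  (20,22)
take (1,2); skip (0,4); take (5,7); take (9,11); skip (8,12); take (12,13); take (14,15); take (16,17); take (17,18); take (20,22).
Selected 8 shows.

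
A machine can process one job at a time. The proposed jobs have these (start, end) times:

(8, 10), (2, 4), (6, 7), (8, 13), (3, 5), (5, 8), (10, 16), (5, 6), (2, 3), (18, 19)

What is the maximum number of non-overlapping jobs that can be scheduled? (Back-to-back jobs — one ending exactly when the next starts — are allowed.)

Sort by end time and greedily take each interval whose start is ≥ the last chosen end.
By end time: (2,3), (2,4), (3,5), (5,6), (6,7), (5,8), (8,10), (8,13), (10,16), (18,19).
Pick (2,3); next start ≥ 3 → (3,5); next start ≥ 5 → (5,6); next start ≥ 6 → (6,7); next start ≥ 7 → (8,10); next start ≥ 10 → (10,16); next start ≥ 16 → (18,19).
Selected 7 jobs.

7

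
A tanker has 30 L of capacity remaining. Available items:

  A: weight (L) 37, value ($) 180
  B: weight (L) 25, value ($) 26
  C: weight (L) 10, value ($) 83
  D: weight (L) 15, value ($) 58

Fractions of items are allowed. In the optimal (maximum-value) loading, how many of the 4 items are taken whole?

Sort by value per unit weight and fill in that order.
Order: C (83/10=8.30) > A (180/37=4.86) > D (58/15=3.87) > B (26/25=1.04)
Fill: take C (10 @ 83) → take 20/37 of A → 97.30; 30/30 used.
1 item(s) taken whole; one partial (take 20/37 of A).

1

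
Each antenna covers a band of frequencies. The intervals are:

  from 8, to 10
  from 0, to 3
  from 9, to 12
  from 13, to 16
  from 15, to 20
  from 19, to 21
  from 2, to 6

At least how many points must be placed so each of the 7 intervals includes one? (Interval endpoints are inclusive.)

4

Process intervals by earliest right end; each time one isn't hit yet, stab at its right endpoint.
By right end: [0,3]  [2,6]  [8,10]  [9,12]  [13,16]  [15,20]  [19,21]
[0,3] uncovered → point at 3; [8,10] uncovered → point at 10; [13,16] uncovered → point at 16; [19,21] uncovered → point at 21.
Points: 3, 10, 16, 21 (4 total).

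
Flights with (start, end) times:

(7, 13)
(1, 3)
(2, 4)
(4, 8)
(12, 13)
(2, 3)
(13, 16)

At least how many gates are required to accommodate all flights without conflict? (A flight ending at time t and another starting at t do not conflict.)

Events (time:±→running): 1:+→1 2:+→2 2:+→3 … peak 3.

3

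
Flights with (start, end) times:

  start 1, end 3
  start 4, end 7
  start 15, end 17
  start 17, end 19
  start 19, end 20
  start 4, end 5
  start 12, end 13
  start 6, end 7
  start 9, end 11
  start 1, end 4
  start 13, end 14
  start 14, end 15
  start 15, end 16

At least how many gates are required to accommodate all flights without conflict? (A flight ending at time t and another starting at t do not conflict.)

The answer is the maximum number of intervals overlapping at any instant.
Events (time:±→running): 1:+→1 1:+→2 … peak 2.

2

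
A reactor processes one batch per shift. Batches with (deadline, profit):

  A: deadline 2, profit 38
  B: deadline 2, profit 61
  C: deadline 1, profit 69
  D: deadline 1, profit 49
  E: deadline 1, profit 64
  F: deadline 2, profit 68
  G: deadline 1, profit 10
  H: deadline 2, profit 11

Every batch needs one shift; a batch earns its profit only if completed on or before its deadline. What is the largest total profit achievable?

137

Profit order: C=69 F=68 E=64 B=61 D=49 A=38 H=11 G=10
Assign: C→slot 1, F→slot 2, E skipped, B skipped, D skipped, A skipped, H skipped, G skipped.
Slots: [1:C] [2:F]
Profit = 69 + 68 = 137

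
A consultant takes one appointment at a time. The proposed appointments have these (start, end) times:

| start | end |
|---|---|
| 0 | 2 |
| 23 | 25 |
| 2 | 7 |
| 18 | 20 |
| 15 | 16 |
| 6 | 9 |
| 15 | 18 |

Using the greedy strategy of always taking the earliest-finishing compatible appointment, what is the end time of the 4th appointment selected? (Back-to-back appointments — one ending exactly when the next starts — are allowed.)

20

Order by finish time; keep every interval that doesn't clash with the previous kept one.
By end time: (0,2), (2,7), (6,9), (15,16), (15,18), (18,20), (23,25).
Pick (0,2); next start ≥ 2 → (2,7); next start ≥ 7 → (15,16); next start ≥ 16 → (18,20); next start ≥ 20 → (23,25).
Selected: (0,2) (2,7) (15,16) (18,20) (23,25)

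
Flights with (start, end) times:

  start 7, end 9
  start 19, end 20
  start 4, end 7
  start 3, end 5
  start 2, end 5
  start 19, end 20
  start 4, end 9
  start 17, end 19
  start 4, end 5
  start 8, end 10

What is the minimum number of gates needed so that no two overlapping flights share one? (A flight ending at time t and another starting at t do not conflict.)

Events (time:±→running): 2:+→1 3:+→2 4:+→3 4:+→4 4:+→5 … peak 5.

5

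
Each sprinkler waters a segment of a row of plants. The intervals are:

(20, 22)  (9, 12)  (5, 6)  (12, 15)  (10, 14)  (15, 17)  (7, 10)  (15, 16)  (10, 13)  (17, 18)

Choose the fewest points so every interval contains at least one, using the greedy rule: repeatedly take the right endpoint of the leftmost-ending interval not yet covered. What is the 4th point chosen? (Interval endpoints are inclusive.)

18

Sort by right endpoint; whenever an interval is uncovered, place a point at its right end.
By right end: [5,6]  [7,10]  [9,12]  [10,13]  [10,14]  [12,15]  [15,16]  [15,17]  [17,18]  [20,22]
[5,6] uncovered → point at 6; [7,10] uncovered → point at 10; [12,15] uncovered → point at 15; [17,18] uncovered → point at 18; [20,22] uncovered → point at 22.
Points: 6, 10, 15, 18, 22 (5 total).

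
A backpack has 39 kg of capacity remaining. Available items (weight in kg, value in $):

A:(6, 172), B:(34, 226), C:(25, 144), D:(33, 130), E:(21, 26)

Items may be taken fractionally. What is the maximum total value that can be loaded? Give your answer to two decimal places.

Ratios (sorted): A 28.67, B 6.65, C 5.76, D 3.94, E 1.24
take A (6 @ 172); take 33/34 of B → 219.35. Capacity used 39/39.
Total value = 391.35

391.35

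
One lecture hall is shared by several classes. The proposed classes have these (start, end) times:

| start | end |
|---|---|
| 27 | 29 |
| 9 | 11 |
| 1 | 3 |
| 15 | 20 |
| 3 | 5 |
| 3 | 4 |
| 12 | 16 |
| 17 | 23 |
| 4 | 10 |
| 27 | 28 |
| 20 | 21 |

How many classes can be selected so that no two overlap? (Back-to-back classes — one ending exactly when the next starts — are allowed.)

6

By end time: (1,3), (3,4), (3,5), (4,10), (9,11), (12,16), (15,20), (20,21), (17,23), (27,28), (27,29).
Pick (1,3); next start ≥ 3 → (3,4); next start ≥ 4 → (4,10); next start ≥ 10 → (12,16); next start ≥ 16 → (20,21); next start ≥ 21 → (27,28).
Selected 6 classes.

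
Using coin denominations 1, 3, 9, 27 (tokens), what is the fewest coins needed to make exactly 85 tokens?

Greedy: take as many of the largest coin as possible, then repeat with the remainder.
85 = 3×27 + 1×3 + 1×1
Total coins = 3 + 1 + 1 = 5

5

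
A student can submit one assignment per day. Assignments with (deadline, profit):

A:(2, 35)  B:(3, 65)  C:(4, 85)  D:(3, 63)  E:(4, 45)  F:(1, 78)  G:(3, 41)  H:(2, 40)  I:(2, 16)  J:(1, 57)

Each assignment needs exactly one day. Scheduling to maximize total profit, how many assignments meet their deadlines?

4

Sort by profit descending; place each in the latest free slot ≤ its deadline.
Profit order: C=85 F=78 B=65 D=63 J=57 E=45 G=41 H=40 A=35 I=16
Assign: C→slot 4, F→slot 1, B→slot 3, D→slot 2, J skipped, E skipped, G skipped, H skipped, A skipped, I skipped.
Slots: [1:F] [2:D] [3:B] [4:C]
4 of 10 scheduled.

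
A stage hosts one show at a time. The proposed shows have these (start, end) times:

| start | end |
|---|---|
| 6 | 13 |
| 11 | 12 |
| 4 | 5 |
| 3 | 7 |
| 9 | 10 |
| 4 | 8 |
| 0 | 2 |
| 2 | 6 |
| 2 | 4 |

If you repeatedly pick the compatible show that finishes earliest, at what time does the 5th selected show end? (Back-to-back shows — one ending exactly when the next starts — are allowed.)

Sort by end time and greedily take each interval whose start is ≥ the last chosen end.
Sorted by end: (0,2)  (2,4)  (4,5)  (2,6)  (3,7)  (4,8)  (9,10)  (11,12)  (6,13)
take (0,2); take (2,4); take (4,5); take (9,10); take (11,12); skip (6,13).
Selected: (0,2) (2,4) (4,5) (9,10) (11,12)

12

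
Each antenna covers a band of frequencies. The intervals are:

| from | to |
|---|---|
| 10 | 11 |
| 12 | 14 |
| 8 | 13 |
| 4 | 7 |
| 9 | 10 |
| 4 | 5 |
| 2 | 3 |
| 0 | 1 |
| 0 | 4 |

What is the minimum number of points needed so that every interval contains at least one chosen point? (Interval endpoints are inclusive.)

Sorted: [0,1] [2,3] [0,4] [4,5] [4,7] [9,10] [10,11] [8,13] [12,14]
{[0,1]} hit by 1; {[2,3],[0,4]} hit by 3; {[4,5],[4,7]} hit by 5; {[9,10],[10,11],[8,13]} hit by 10; {[12,14]} hit by 14.
Points: 1, 3, 5, 10, 14 (5 total).

5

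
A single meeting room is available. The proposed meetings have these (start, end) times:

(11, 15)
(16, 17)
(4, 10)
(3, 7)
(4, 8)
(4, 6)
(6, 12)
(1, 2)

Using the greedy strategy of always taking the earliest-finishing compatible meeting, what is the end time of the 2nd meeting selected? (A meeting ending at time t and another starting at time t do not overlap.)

6

Sort by end time and greedily take each interval whose start is ≥ the last chosen end.
Sorted by end: (1,2)  (4,6)  (3,7)  (4,8)  (4,10)  (6,12)  (11,15)  (16,17)
take (1,2); take (4,6); skip (3,7); take (6,12); skip (11,15); take (16,17).
Selected: (1,2) (4,6) (6,12) (16,17)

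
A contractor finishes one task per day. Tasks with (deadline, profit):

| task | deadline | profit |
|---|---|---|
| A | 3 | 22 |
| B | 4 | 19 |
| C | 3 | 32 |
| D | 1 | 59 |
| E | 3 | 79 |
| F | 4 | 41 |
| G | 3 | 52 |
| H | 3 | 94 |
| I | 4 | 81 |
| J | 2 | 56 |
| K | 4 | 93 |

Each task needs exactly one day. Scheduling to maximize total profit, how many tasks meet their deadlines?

4

By profit: H(d3,94), K(d4,93), I(d4,81), E(d3,79), D(d1,59), J(d2,56), G(d3,52), F(d4,41), C(d3,32), A(d3,22), B(d4,19)
H→slot 3; K→slot 4; I→slot 2; E→slot 1; D skipped; J skipped; G skipped; F skipped; C skipped; A skipped; B skipped.
4 of 11 scheduled.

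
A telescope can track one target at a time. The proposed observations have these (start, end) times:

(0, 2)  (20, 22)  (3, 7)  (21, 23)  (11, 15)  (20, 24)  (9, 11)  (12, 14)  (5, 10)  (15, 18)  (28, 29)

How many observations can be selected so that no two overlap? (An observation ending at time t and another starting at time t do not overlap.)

7

Order by finish time; keep every interval that doesn't clash with the previous kept one.
Sorted by end: (0,2)  (3,7)  (5,10)  (9,11)  (12,14)  (11,15)  (15,18)  (20,22)  (21,23)  (20,24)  (28,29)
take (0,2); take (3,7); take (9,11); take (12,14); skip (11,15); take (15,18); take (20,22); skip (20,24); take (28,29).
Selected 7 observations.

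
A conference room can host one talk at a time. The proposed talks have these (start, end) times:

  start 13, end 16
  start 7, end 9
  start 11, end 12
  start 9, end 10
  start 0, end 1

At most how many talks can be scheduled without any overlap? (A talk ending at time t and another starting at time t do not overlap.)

5

Greedy by earliest finish: after sorting by end time, pick each interval compatible with the last pick.
Sorted by end: (0,1)  (7,9)  (9,10)  (11,12)  (13,16)
take (0,1); take (7,9); take (9,10); take (11,12); take (13,16).
Selected 5 talks.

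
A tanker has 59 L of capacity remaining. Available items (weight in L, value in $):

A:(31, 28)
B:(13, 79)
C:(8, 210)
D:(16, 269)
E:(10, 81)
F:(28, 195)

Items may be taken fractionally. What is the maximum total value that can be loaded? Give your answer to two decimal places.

Sort by value per unit weight and fill in that order.
Ratios (sorted): C 26.25, D 16.81, E 8.10, F 6.96, B 6.08, A 0.90
take C (8 @ 210); take D (16 @ 269); take E (10 @ 81); take 25/28 of F → 174.11. Capacity used 59/59.
Total value = 734.11

734.11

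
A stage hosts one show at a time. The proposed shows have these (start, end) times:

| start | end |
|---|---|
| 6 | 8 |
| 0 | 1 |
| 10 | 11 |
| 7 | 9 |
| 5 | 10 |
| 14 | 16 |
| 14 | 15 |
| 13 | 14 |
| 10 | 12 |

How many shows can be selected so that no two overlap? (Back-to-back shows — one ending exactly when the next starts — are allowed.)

Sorted by end: (0,1)  (6,8)  (7,9)  (5,10)  (10,11)  (10,12)  (13,14)  (14,15)  (14,16)
take (0,1); take (6,8); skip (7,9); take (10,11); take (13,14); take (14,15).
Selected 5 shows.

5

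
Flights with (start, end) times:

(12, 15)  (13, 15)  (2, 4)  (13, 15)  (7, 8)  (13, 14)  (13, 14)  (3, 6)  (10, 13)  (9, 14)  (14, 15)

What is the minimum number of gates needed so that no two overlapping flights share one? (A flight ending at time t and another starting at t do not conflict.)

Events (time:±→running): 2:+→1 3:+→2 4:-→1 6:-→0 7:+→1 8:-→0 9:+→1 10:+→2 12:+→3 13:-→2 13:+→3 13:+→4 13:+→5 13:+→6 … peak 6.

6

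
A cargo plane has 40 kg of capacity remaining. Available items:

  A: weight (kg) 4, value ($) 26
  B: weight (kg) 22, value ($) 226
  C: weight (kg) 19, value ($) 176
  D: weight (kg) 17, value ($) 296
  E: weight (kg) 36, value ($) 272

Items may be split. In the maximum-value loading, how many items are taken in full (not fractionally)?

2

Greedy by value/weight ratio, highest first.
Ratios (sorted): D 17.41, B 10.27, C 9.26, E 7.56, A 6.50
take D (17 @ 296); take B (22 @ 226); take 1/19 of C → 9.26. Capacity used 40/40.
2 item(s) taken whole; one partial (take 1/19 of C).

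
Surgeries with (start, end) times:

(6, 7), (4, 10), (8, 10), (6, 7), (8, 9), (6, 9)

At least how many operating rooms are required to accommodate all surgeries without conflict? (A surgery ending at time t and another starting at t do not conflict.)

4

starts: [4, 6, 6, 6, 8, 8]
ends:   [7, 7, 9, 9, 10, 10]
s4→1 s6→2 s6→3 s6→4  — peak 4.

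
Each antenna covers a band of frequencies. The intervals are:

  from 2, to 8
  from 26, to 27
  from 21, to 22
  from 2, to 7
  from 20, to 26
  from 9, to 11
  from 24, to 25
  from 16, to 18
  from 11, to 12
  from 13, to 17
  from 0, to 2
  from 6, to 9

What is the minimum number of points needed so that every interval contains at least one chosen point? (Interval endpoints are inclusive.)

Sort by right endpoint; whenever an interval is uncovered, place a point at its right end.
By right end: [0,2]  [2,7]  [2,8]  [6,9]  [9,11]  [11,12]  [13,17]  [16,18]  [21,22]  [24,25]  [20,26]  [26,27]
[0,2] uncovered → point at 2; [6,9] uncovered → point at 9; [11,12] uncovered → point at 12; [13,17] uncovered → point at 17; [21,22] uncovered → point at 22; [24,25] uncovered → point at 25; [26,27] uncovered → point at 27.
Points: 2, 9, 12, 17, 22, 25, 27 (7 total).

7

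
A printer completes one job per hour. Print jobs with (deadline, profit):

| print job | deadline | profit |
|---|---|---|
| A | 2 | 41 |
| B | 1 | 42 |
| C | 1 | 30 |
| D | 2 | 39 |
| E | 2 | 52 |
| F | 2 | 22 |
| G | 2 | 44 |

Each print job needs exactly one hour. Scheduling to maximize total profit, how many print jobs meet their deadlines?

Profit order: E=52 G=44 B=42 A=41 D=39 C=30 F=22
Assign: E→slot 2, G→slot 1, B skipped, A skipped, D skipped, C skipped, F skipped.
Slots: [1:G] [2:E]
2 of 7 scheduled.

2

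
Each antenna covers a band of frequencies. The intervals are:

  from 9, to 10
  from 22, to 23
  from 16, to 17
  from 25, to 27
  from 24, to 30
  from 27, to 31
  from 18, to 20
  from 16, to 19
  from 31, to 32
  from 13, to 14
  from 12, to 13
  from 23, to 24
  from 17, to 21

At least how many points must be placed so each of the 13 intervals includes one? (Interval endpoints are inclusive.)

Sort by right endpoint; whenever an interval is uncovered, place a point at its right end.
By right end: [9,10]  [12,13]  [13,14]  [16,17]  [16,19]  [18,20]  [17,21]  [22,23]  [23,24]  [25,27]  [24,30]  [27,31]  [31,32]
[9,10] uncovered → point at 10; [12,13] uncovered → point at 13; [16,17] uncovered → point at 17; [18,20] uncovered → point at 20; [22,23] uncovered → point at 23; [25,27] uncovered → point at 27; [31,32] uncovered → point at 32.
Points: 10, 13, 17, 20, 23, 27, 32 (7 total).

7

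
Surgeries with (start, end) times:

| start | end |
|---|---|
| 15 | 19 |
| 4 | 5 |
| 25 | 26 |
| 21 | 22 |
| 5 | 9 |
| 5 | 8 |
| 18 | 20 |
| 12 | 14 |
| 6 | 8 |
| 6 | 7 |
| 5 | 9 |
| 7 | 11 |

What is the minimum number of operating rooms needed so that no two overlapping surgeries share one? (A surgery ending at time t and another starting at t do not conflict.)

5

Count concurrent intervals with a sweep; the peak is the room count.
Events (time:±→running): 4:+→1 5:-→0 5:+→1 5:+→2 5:+→3 6:+→4 6:+→5 … peak 5.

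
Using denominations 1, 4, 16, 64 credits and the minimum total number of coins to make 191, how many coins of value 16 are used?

Greedy: take as many of the largest coin as possible, then repeat with the remainder.
191 − 2×64→63 − 3×16→15 − 3×4→3 − 3×1→0
Count of 16: 3

3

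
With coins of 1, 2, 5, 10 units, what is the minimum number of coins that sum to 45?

5

45 = 4×10 + 1×5
Total coins = 4 + 1 = 5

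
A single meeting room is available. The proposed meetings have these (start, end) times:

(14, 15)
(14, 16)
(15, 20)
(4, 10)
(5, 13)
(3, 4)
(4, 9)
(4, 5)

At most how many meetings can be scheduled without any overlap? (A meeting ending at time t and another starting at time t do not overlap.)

5

Sort by end time and greedily take each interval whose start is ≥ the last chosen end.
Sorted by end: (3,4)  (4,5)  (4,9)  (4,10)  (5,13)  (14,15)  (14,16)  (15,20)
take (3,4); take (4,5); skip (4,9); take (5,13); take (14,15); take (15,20).
Selected 5 meetings.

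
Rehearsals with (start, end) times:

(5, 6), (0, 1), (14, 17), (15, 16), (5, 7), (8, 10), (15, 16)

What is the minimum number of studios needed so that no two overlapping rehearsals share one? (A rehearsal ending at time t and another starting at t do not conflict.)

The answer is the maximum number of intervals overlapping at any instant.
starts: [0, 5, 5, 8, 14, 15, 15]
ends:   [1, 6, 7, 10, 16, 16, 17]
s0→1 e1→0 s5→1 s5→2 e6→1 e7→0 s8→1 e10→0 s14→1 s15→2 s15→3  — peak 3.

3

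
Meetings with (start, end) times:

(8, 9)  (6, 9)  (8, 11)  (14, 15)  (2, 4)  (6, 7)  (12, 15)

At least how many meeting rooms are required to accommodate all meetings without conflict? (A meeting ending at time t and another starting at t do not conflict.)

3

Count concurrent intervals with a sweep; the peak is the room count.
Events (time:±→running): 2:+→1 4:-→0 6:+→1 6:+→2 7:-→1 8:+→2 8:+→3 … peak 3.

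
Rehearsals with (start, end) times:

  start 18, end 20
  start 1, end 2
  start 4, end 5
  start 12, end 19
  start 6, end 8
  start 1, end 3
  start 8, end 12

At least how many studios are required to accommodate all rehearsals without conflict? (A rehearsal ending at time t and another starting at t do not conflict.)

Count concurrent intervals with a sweep; the peak is the room count.
Events (time:±→running): 1:+→1 1:+→2 … peak 2.

2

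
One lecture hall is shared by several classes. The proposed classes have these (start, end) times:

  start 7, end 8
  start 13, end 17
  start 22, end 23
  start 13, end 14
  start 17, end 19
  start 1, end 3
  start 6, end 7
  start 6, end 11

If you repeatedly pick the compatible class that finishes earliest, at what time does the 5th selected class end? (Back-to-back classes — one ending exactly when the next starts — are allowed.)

19

Order by finish time; keep every interval that doesn't clash with the previous kept one.
By end time: (1,3), (6,7), (7,8), (6,11), (13,14), (13,17), (17,19), (22,23).
Pick (1,3); next start ≥ 3 → (6,7); next start ≥ 7 → (7,8); next start ≥ 8 → (13,14); next start ≥ 14 → (17,19); next start ≥ 19 → (22,23).
Selected: (1,3) (6,7) (7,8) (13,14) (17,19) (22,23)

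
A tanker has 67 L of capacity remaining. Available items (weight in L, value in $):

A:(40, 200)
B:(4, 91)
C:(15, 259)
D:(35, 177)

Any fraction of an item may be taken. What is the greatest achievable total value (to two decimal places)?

Greedy by value/weight ratio, highest first.
Ratios (sorted): B 22.75, C 17.27, D 5.06, A 5.00
take B (4 @ 91); take C (15 @ 259); take D (35 @ 177); take 13/40 of A → 65.00. Capacity used 67/67.
Total value = 592.00

592.00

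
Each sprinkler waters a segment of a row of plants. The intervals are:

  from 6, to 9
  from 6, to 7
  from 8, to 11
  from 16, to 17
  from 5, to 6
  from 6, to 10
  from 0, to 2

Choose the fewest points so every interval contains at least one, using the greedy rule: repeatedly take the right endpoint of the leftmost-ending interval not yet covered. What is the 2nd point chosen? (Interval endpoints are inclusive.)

6

By right end: [0,2]  [5,6]  [6,7]  [6,9]  [6,10]  [8,11]  [16,17]
[0,2] uncovered → point at 2; [5,6] uncovered → point at 6; [8,11] uncovered → point at 11; [16,17] uncovered → point at 17.
Points: 2, 6, 11, 17 (4 total).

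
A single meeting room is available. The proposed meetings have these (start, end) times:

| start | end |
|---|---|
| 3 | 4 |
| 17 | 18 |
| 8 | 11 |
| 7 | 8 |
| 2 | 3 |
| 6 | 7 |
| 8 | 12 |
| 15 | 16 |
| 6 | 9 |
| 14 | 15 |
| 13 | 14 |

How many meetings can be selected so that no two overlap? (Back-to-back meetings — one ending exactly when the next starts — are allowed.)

9

Order by finish time; keep every interval that doesn't clash with the previous kept one.
Sorted by end: (2,3)  (3,4)  (6,7)  (7,8)  (6,9)  (8,11)  (8,12)  (13,14)  (14,15)  (15,16)  (17,18)
take (2,3); take (3,4); take (6,7); take (7,8); take (8,11); skip (8,12); take (13,14); take (14,15); take (15,16); take (17,18).
Selected 9 meetings.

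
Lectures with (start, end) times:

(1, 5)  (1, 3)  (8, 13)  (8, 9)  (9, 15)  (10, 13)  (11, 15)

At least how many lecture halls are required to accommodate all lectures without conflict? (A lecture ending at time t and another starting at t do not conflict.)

4

Count concurrent intervals with a sweep; the peak is the room count.
starts: [1, 1, 8, 8, 9, 10, 11]
ends:   [3, 5, 9, 13, 13, 15, 15]
s1→1 s1→2 e3→1 e5→0 s8→1 s8→2 e9→1 s9→2 s10→3 s11→4  — peak 4.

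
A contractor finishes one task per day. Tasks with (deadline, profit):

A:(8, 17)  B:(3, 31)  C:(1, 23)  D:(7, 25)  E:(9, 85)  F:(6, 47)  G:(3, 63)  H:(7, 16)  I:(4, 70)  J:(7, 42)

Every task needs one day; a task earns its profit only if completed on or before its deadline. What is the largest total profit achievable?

403

Take jobs in profit order; each goes to the latest open slot no later than its deadline.
Profit order: E=85 I=70 G=63 F=47 J=42 B=31 D=25 C=23 A=17 H=16
Assign: E→slot 9, I→slot 4, G→slot 3, F→slot 6, J→slot 7, B→slot 2, D→slot 5, C→slot 1, A→slot 8, H skipped.
Slots: [1:C] [2:B] [3:G] [4:I] [5:D] [6:F] [7:J] [8:A] [9:E]
Profit = 23 + 31 + 63 + 70 + 25 + 47 + 42 + 17 + 85 = 403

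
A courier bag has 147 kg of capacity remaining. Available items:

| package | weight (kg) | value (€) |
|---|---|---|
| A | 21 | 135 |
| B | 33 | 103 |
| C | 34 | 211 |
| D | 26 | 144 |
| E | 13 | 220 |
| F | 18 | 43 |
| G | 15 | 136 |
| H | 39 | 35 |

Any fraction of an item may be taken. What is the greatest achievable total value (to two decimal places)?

960.94

Ratios (sorted): E 16.92, G 9.07, A 6.43, C 6.21, D 5.54, B 3.12, F 2.39, H 0.90
take E (13 @ 220); take G (15 @ 136); take A (21 @ 135); take C (34 @ 211); take D (26 @ 144); take B (33 @ 103); take 5/18 of F → 11.94. Capacity used 147/147.
Total value = 960.94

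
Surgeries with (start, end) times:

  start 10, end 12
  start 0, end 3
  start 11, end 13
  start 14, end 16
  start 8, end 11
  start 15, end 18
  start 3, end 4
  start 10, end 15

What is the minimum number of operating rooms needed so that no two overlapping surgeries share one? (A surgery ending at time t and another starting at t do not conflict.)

3

The answer is the maximum number of intervals overlapping at any instant.
Events (time:±→running): 0:+→1 3:-→0 3:+→1 4:-→0 8:+→1 10:+→2 10:+→3 … peak 3.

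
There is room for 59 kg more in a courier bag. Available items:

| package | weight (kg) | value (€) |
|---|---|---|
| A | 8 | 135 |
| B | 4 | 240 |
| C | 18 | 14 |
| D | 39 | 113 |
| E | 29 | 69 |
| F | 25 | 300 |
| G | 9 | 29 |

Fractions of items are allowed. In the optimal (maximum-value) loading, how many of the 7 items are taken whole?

Order: B (240/4=60.00) > A (135/8=16.88) > F (300/25=12.00) > G (29/9=3.22) > D (113/39=2.90) > E (69/29=2.38) > C (14/18=0.78)
Fill: take B (4 @ 240) → take A (8 @ 135) → take F (25 @ 300) → take G (9 @ 29) → take 13/39 of D → 37.67; 59/59 used.
4 item(s) taken whole; one partial (take 13/39 of D).

4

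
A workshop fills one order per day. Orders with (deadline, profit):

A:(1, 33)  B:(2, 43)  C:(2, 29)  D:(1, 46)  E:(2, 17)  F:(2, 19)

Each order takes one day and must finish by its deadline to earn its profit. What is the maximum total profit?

89

Take jobs in profit order; each goes to the latest open slot no later than its deadline.
By profit: D(d1,46), B(d2,43), A(d1,33), C(d2,29), F(d2,19), E(d2,17)
D→slot 1; B→slot 2; A skipped; C skipped; F skipped; E skipped.
Profit = 46 + 43 = 89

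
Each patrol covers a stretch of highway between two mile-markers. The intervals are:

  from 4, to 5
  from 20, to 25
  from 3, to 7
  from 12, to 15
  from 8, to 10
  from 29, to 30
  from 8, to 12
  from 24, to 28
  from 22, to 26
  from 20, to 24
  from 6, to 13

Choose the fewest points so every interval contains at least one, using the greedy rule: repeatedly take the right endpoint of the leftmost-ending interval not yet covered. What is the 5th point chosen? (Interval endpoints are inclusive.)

30

Sorted: [4,5] [3,7] [8,10] [8,12] [6,13] [12,15] [20,24] [20,25] [22,26] [24,28] [29,30]
{[4,5],[3,7]} hit by 5; {[8,10],[8,12],[6,13]} hit by 10; {[12,15]} hit by 15; {[20,24],[20,25],[22,26],[24,28]} hit by 24; {[29,30]} hit by 30.
Points: 5, 10, 15, 24, 30 (5 total).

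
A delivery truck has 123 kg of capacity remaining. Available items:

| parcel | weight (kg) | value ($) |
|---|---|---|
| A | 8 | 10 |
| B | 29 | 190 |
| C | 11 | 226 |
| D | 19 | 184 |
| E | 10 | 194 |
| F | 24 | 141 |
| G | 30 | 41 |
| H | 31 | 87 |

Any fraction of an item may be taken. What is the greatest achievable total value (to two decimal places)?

Greedy by value/weight ratio, highest first.
Ratios (sorted): C 20.55, E 19.40, D 9.68, B 6.55, F 5.88, H 2.81, G 1.37, A 1.25
take C (11 @ 226); take E (10 @ 194); take D (19 @ 184); take B (29 @ 190); take F (24 @ 141); take 30/31 of H → 84.19. Capacity used 123/123.
Total value = 1019.19

1019.19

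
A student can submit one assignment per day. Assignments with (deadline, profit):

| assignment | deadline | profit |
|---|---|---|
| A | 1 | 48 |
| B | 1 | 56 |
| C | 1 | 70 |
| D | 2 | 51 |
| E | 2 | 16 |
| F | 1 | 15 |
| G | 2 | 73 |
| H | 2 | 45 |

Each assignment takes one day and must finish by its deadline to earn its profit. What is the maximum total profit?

Take jobs in profit order; each goes to the latest open slot no later than its deadline.
Profit order: G=73 C=70 B=56 D=51 A=48 H=45 E=16 F=15
Assign: G→slot 2, C→slot 1, B skipped, D skipped, A skipped, H skipped, E skipped, F skipped.
Slots: [1:C] [2:G]
Profit = 70 + 73 = 143

143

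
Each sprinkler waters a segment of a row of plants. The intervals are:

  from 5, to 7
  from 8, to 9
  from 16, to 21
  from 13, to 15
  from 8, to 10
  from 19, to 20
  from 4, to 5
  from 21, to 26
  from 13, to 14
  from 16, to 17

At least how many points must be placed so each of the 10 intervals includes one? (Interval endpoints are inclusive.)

6

By right end: [4,5]  [5,7]  [8,9]  [8,10]  [13,14]  [13,15]  [16,17]  [19,20]  [16,21]  [21,26]
[4,5] uncovered → point at 5; [8,9] uncovered → point at 9; [13,14] uncovered → point at 14; [16,17] uncovered → point at 17; [19,20] uncovered → point at 20; [21,26] uncovered → point at 26.
Points: 5, 9, 14, 17, 20, 26 (6 total).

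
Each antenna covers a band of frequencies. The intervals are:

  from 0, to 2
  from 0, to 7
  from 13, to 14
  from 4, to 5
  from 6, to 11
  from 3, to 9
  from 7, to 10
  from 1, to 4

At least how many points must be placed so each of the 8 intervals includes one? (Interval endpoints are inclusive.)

By right end: [0,2]  [1,4]  [4,5]  [0,7]  [3,9]  [7,10]  [6,11]  [13,14]
[0,2] uncovered → point at 2; [4,5] uncovered → point at 5; [7,10] uncovered → point at 10; [13,14] uncovered → point at 14.
Points: 2, 5, 10, 14 (4 total).

4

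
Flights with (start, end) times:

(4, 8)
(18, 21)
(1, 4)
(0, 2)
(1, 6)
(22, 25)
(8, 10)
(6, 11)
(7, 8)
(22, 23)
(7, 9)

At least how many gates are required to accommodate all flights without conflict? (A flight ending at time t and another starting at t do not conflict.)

Count concurrent intervals with a sweep; the peak is the room count.
Events (time:±→running): 0:+→1 1:+→2 1:+→3 2:-→2 4:-→1 4:+→2 6:-→1 6:+→2 7:+→3 7:+→4 … peak 4.

4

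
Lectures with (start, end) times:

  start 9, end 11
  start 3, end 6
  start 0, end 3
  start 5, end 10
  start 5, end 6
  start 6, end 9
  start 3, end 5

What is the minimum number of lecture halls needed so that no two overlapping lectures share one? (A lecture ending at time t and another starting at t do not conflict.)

The answer is the maximum number of intervals overlapping at any instant.
Events (time:±→running): 0:+→1 3:-→0 3:+→1 3:+→2 5:-→1 5:+→2 5:+→3 … peak 3.

3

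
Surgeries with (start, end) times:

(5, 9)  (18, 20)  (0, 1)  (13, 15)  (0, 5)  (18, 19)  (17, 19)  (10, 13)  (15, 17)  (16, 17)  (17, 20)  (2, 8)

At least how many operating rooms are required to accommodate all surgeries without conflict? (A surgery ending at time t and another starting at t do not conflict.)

4

The answer is the maximum number of intervals overlapping at any instant.
starts: [0, 0, 2, 5, 10, 13, 15, 16, 17, 17, 18, 18]
ends:   [1, 5, 8, 9, 13, 15, 17, 17, 19, 19, 20, 20]
s0→1 s0→2 e1→1 s2→2 e5→1 s5→2 e8→1 e9→0 s10→1 e13→0 s13→1 e15→0 s15→1 s16→2 e17→1 e17→0 s17→1 s17→2 s18→3 s18→4  — peak 4.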